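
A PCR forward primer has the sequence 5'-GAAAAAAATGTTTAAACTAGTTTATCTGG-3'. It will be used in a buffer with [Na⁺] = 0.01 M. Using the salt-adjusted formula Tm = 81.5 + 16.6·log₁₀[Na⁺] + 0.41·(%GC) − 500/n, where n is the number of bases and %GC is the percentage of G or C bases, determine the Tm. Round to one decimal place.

41.0°C

Length n = 29. Base counts: A=12, C=2, T=10, G=5
G+C = 7, so %GC = 7/29 × 100 = 24.138%
Salt term: 16.6 × (-2) = -33.2
GC term: 0.41 × 24.138 = 9.897; length term: −500/29 = −17.241
Tm = 81.5 + (-33.2) + 9.897 − 17.241 = 40.956 → 41.0°C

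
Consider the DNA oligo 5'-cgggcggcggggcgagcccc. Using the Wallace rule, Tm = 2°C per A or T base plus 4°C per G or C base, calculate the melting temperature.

78°C

Base counts: A=1, T=0, G=11, C=8
So N_AT = 1 and N_GC = 19.
Tm = 4·19 + 2·1 = 76 + 2 = 78°C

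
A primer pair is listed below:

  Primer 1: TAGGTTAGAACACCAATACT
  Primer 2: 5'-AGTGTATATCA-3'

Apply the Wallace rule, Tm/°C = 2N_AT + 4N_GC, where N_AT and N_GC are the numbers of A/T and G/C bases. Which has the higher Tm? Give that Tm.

Primer 1: A+T=13, G+C=7 → Tm = 2(13)+4(7) = 54°C
Primer 2: A+T=8, G+C=3 → Tm = 2(8)+4(3) = 28°C
54°C vs 28°C → primer 1 is higher.

Primer 1, 54°C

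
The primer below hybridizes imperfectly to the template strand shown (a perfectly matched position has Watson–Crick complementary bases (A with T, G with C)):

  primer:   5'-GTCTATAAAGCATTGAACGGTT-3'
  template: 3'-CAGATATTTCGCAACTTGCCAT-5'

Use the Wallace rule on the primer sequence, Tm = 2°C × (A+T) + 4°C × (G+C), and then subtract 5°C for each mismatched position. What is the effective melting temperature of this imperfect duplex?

50°C

Primer base counts: A=7, T=7, G=5, C=3 → A+T=14, G+C=8
Perfect-match Tm = 2(14) + 4(8) = 28 + 32 = 60°C
Mismatches (positions where the bases are not complementary): 2 (at positions 12, 22)
Effective Tm = 60 − 2×5 = 60 − 10 = 50°C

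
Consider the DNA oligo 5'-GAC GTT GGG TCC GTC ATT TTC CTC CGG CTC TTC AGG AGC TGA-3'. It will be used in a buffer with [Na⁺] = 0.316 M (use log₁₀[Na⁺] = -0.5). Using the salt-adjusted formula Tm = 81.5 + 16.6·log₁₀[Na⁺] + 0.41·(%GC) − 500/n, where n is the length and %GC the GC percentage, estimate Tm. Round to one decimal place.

84.7°C

Length n = 42. Scanning the sequence gives A=5, C=12, T=13, G=12.
G+C = 24, so %GC = 24/42 × 100 = 57.143%
Salt term: 16.6 × (-0.5) = -8.3
GC term: 0.41 × 57.143 = 23.429; length term: −500/42 = −11.905
Tm = 81.5 + (-8.3) + 23.429 − 11.905 = 84.724 → 84.7°C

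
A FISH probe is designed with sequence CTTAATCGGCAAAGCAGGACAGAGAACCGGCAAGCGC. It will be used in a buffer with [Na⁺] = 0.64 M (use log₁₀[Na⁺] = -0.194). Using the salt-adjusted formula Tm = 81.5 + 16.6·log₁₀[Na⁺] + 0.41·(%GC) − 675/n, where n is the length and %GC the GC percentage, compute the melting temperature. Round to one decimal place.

Length n = 37. Scanning the sequence gives C=10, G=11, A=13, T=3.
G+C = 21, so %GC = 21/37 × 100 = 56.757%
Salt term: 16.6 × (-0.194) = -3.22
GC term: 0.41 × 56.757 = 23.27; length term: −675/37 = −18.243
Tm = 81.5 + (-3.22) + 23.27 − 18.243 = 83.307 → 83.3°C

83.3°C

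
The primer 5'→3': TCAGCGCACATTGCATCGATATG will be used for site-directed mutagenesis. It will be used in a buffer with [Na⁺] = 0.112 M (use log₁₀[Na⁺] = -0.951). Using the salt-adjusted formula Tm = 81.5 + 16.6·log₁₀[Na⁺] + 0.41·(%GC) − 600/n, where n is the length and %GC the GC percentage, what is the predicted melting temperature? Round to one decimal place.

Length n = 23. Counting bases: G=5, T=6, A=6, C=6
G+C = 11, so %GC = 11/23 × 100 = 47.826%
Salt term: 16.6 × (-0.951) = -15.787
GC term: 0.41 × 47.826 = 19.609; length term: −600/23 = −26.087
Tm = 81.5 + (-15.787) + 19.609 − 26.087 = 59.235 → 59.2°C

59.2°C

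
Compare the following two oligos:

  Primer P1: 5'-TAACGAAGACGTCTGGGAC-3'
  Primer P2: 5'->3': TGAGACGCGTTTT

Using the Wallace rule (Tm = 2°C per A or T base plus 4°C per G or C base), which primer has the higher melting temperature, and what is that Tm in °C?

Primer P1, 58°C

Primer P1: A+T=9, G+C=10 → Tm = 2(9)+4(10) = 58°C
Primer P2: A+T=7, G+C=6 → Tm = 2(7)+4(6) = 38°C
58°C vs 38°C → primer P1 is higher.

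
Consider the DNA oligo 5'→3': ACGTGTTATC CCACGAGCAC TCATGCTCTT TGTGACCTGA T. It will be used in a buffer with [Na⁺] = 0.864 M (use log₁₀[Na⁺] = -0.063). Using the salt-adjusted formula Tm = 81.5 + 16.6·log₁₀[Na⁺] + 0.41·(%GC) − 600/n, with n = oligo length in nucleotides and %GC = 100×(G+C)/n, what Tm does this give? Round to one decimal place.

Length n = 41. Counting bases: G=8, T=13, A=8, C=12
G+C = 20, so %GC = 20/41 × 100 = 48.78%
Salt term: 16.6 × (-0.063) = -1.046
GC term: 0.41 × 48.78 = 20; length term: −600/41 = −14.634
Tm = 81.5 + (-1.046) + 20 − 14.634 = 85.82 → 85.8°C

85.8°C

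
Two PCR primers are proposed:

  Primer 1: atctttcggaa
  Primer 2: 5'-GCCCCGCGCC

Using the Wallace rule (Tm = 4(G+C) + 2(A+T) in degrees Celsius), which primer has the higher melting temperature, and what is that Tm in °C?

Primer 2, 40°C

Primer 1: A+T=7, G+C=4 → Tm = 2(7)+4(4) = 30°C
Primer 2: A+T=0, G+C=10 → Tm = 2(0)+4(10) = 40°C
30°C vs 40°C → primer 2 is higher.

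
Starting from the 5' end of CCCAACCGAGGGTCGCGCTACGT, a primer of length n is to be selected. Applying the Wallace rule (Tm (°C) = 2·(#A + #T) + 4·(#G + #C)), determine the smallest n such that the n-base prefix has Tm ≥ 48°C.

First 13 bases: CCCAACCGAGGGT → Tm = 44°C (< 48°C)
First 14 bases: CCCAACCGAGGGTC → Tm = 48°C (≥ 48°C)
Since every base adds ≥2°C, Tm only increases with n, so the threshold is first crossed at n = 14.

n = 14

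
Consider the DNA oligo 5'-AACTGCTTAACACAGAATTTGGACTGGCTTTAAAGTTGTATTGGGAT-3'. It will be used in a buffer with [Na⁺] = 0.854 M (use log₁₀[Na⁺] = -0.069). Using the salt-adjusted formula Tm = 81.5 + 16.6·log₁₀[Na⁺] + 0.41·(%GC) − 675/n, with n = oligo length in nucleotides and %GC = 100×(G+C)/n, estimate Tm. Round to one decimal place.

80.8°C

Length n = 47. Scanning the sequence gives G=11, T=16, C=6, A=14.
G+C = 17, so %GC = 17/47 × 100 = 36.17%
Salt term: 16.6 × (-0.069) = -1.145
GC term: 0.41 × 36.17 = 14.83; length term: −675/47 = −14.362
Tm = 81.5 + (-1.145) + 14.83 − 14.362 = 80.823 → 80.8°C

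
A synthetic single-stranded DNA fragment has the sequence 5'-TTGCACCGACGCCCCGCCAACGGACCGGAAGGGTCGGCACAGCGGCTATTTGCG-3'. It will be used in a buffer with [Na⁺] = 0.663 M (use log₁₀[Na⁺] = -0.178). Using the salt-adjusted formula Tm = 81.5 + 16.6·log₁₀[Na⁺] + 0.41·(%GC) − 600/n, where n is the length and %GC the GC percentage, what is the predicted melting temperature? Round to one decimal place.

Length n = 54. Base counts: T=7, C=19, A=10, G=18
G+C = 37, so %GC = 37/54 × 100 = 68.519%
Salt term: 16.6 × (-0.178) = -2.955
GC term: 0.41 × 68.519 = 28.093; length term: −600/54 = −11.111
Tm = 81.5 + (-2.955) + 28.093 − 11.111 = 95.527 → 95.5°C

95.5°C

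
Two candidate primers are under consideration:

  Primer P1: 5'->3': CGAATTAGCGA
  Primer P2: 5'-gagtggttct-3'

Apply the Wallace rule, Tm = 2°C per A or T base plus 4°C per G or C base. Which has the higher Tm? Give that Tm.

Primer P1, 32°C

Primer P1: A+T=6, G+C=5 → Tm = 2(6)+4(5) = 32°C
Primer P2: A+T=5, G+C=5 → Tm = 2(5)+4(5) = 30°C
32°C vs 30°C → primer P1 is higher.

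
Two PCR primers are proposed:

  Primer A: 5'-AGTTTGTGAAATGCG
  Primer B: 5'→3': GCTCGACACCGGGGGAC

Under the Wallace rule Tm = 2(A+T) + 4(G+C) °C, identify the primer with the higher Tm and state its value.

Primer B, 60°C

Primer A: A+T=9, G+C=6 → Tm = 2(9)+4(6) = 42°C
Primer B: A+T=4, G+C=13 → Tm = 2(4)+4(13) = 60°C
42°C vs 60°C → primer B is higher.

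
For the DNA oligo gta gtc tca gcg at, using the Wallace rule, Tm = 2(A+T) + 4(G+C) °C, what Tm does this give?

Counting bases: A=3, C=3, T=4, G=4
So N_AT = 7 and N_GC = 7.
Tm = 4·7 + 2·7 = 28 + 14 = 42°C

42°C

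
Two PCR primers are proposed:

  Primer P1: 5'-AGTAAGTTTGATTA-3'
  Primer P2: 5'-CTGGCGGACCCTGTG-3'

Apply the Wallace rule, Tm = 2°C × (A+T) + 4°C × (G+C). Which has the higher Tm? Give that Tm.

Primer P2, 52°C

Primer P1: A+T=11, G+C=3 → Tm = 2(11)+4(3) = 34°C
Primer P2: A+T=4, G+C=11 → Tm = 2(4)+4(11) = 52°C
34°C vs 52°C → primer P2 is higher.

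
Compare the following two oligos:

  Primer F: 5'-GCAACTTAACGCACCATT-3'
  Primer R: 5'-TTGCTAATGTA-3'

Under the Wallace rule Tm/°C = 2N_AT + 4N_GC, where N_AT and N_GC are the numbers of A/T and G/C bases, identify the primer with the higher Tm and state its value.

Primer F: A+T=10, G+C=8 → Tm = 2(10)+4(8) = 52°C
Primer R: A+T=8, G+C=3 → Tm = 2(8)+4(3) = 28°C
52°C vs 28°C → primer F is higher.

Primer F, 52°C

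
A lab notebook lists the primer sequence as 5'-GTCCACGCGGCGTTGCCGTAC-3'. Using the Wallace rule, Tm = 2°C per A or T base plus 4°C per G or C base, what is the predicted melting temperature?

72°C

A=2, C=8, G=7, T=4
AT pairs contribute 6, GC pairs contribute 15.
Tm = 2×6 + 4×15 = 72°C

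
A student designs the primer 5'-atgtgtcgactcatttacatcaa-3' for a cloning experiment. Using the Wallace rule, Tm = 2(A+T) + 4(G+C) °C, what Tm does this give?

Scanning the sequence gives T=8, A=7, G=3, C=5.
A+T = 15, G+C = 8
Tm = 2×15 + 4×8 = 62°C

62°C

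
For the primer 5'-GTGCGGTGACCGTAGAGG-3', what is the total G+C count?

12

Counting bases: A=3, C=3, T=3, G=9
G+C = 9 + 3 = 12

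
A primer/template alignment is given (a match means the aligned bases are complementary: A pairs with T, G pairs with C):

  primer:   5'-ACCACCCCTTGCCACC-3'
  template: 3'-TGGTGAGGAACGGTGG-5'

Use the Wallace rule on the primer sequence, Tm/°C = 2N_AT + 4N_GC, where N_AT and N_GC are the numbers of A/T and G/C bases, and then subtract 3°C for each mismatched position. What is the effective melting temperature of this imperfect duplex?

51°C

Primer base counts: A=3, T=2, G=1, C=10 → A+T=5, G+C=11
Perfect-match Tm = 2(5) + 4(11) = 10 + 44 = 54°C
Mismatches (positions where the bases are not complementary): 1 (at position 6)
Effective Tm = 54 − 1×3 = 54 − 3 = 51°C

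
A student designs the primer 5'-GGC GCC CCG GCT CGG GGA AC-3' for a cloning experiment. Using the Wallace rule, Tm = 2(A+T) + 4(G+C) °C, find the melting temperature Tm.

C=8, A=2, G=9, T=1
AT pairs contribute 3, GC pairs contribute 17.
Tm = 2×3 + 4×17 = 74°C

74°C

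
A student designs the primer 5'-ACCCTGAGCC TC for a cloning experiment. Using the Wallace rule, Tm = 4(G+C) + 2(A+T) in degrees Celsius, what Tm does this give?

40°C

Base counts: C=6, T=2, A=2, G=2
A+T = 4, G+C = 8
Tm = 2(4) + 4(8) = 8 + 32 = 40°C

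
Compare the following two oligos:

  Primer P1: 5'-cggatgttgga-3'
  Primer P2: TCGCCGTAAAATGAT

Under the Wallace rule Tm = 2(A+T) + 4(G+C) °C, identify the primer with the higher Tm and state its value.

Primer P1: A+T=5, G+C=6 → Tm = 2(5)+4(6) = 34°C
Primer P2: A+T=9, G+C=6 → Tm = 2(9)+4(6) = 42°C
34°C vs 42°C → primer P2 is higher.

Primer P2, 42°C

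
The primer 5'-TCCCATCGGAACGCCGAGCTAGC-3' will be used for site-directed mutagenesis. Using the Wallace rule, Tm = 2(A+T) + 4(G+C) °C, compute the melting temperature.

Counting bases: T=3, C=9, G=6, A=5
A+T = 8, G+C = 15
Tm = 2(8) + 4(15) = 16 + 60 = 76°C

76°C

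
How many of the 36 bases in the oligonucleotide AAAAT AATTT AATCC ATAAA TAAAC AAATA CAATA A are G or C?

Counting bases: A=23, T=9, G=0, C=4
G+C = 0 + 4 = 4

4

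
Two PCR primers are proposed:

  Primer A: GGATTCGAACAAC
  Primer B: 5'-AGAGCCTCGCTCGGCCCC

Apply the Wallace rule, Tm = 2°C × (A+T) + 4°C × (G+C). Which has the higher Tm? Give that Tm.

Primer B, 64°C

Primer A: A+T=7, G+C=6 → Tm = 2(7)+4(6) = 38°C
Primer B: A+T=4, G+C=14 → Tm = 2(4)+4(14) = 64°C
38°C vs 64°C → primer B is higher.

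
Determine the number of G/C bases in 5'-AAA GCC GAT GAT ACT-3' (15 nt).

Scanning the sequence gives A=6, G=3, T=3, C=3.
G+C = 3 + 3 = 6

6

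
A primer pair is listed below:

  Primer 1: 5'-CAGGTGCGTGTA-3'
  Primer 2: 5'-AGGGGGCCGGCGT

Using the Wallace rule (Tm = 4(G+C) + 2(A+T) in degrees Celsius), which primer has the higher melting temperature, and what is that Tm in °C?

Primer 2, 48°C

Primer 1: A+T=5, G+C=7 → Tm = 2(5)+4(7) = 38°C
Primer 2: A+T=2, G+C=11 → Tm = 2(2)+4(11) = 48°C
38°C vs 48°C → primer 2 is higher.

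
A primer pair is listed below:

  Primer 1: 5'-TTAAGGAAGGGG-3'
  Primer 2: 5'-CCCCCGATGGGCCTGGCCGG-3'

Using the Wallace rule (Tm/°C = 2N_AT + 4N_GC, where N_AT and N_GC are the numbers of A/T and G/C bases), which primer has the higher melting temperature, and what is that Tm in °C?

Primer 2, 74°C

Primer 1: A+T=6, G+C=6 → Tm = 2(6)+4(6) = 36°C
Primer 2: A+T=3, G+C=17 → Tm = 2(3)+4(17) = 74°C
36°C vs 74°C → primer 2 is higher.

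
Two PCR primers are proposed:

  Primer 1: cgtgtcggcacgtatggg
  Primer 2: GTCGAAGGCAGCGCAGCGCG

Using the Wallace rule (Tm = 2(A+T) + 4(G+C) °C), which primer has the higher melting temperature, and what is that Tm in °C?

Primer 2, 70°C

Primer 1: A+T=6, G+C=12 → Tm = 2(6)+4(12) = 60°C
Primer 2: A+T=5, G+C=15 → Tm = 2(5)+4(15) = 70°C
60°C vs 70°C → primer 2 is higher.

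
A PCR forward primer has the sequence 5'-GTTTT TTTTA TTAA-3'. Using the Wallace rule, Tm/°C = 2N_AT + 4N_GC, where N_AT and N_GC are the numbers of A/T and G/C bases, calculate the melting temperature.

30°C

Scanning the sequence gives C=0, T=10, G=1, A=3.
AT pairs contribute 13, GC pairs contribute 1.
Tm = 4·1 + 2·13 = 4 + 26 = 30°C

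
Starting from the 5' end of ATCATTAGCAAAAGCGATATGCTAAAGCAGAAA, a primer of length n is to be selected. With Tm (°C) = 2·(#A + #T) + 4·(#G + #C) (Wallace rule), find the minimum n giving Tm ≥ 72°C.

n = 27

First 26 bases: ATCATTAGCAAAAGCGATATGCTAAA → Tm = 68°C (< 72°C)
First 27 bases: ATCATTAGCAAAAGCGATATGCTAAAG → Tm = 72°C (≥ 72°C)
Each additional base adds 2°C (A/T) or 4°C (G/C), so Tm is non-decreasing in n; n = 27 is the first length to reach 72°C.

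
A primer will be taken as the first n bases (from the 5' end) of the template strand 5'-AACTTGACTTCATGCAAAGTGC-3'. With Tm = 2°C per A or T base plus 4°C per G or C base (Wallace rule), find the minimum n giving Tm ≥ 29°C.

n = 11

First 10 bases: AACTTGACTT → Tm = 26°C (< 29°C)
First 11 bases: AACTTGACTTC → Tm = 30°C (≥ 29°C)
Each additional base adds 2°C (A/T) or 4°C (G/C), so Tm is non-decreasing in n; n = 11 is the first length to reach 29°C.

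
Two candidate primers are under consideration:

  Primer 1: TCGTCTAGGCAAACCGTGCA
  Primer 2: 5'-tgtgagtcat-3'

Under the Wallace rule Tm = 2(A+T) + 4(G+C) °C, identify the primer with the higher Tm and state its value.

Primer 1: A+T=9, G+C=11 → Tm = 2(9)+4(11) = 62°C
Primer 2: A+T=6, G+C=4 → Tm = 2(6)+4(4) = 28°C
62°C vs 28°C → primer 1 is higher.

Primer 1, 62°C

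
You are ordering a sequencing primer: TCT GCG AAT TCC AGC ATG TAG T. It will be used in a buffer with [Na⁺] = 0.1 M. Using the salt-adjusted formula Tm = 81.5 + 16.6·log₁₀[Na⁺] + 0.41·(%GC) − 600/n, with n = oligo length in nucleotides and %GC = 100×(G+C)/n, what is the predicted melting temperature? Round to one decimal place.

56.3°C

Length n = 22. G=5, A=5, C=5, T=7
G+C = 10, so %GC = 10/22 × 100 = 45.455%
Salt term: 16.6 × (-1) = -16.6
GC term: 0.41 × 45.455 = 18.637; length term: −600/22 = −27.273
Tm = 81.5 + (-16.6) + 18.637 − 27.273 = 56.264 → 56.3°C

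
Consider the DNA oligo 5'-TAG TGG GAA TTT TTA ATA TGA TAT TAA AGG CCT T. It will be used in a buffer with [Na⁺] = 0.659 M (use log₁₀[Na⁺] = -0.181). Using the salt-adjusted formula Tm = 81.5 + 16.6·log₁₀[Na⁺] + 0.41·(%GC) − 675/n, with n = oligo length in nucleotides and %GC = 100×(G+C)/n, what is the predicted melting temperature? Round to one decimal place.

Length n = 34. Base counts: G=7, C=2, A=11, T=14
G+C = 9, so %GC = 9/34 × 100 = 26.471%
Salt term: 16.6 × (-0.181) = -3.005
GC term: 0.41 × 26.471 = 10.853; length term: −675/34 = −19.853
Tm = 81.5 + (-3.005) + 10.853 − 19.853 = 69.495 → 69.5°C

69.5°C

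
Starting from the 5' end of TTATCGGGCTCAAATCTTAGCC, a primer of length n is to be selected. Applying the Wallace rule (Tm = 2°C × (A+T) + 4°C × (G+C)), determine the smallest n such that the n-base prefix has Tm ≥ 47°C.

First 16 bases: TTATCGGGCTCAAATC → Tm = 46°C (< 47°C)
First 17 bases: TTATCGGGCTCAAATCT → Tm = 48°C (≥ 47°C)
Each additional base adds 2°C (A/T) or 4°C (G/C), so Tm is non-decreasing in n; n = 17 is the first length to reach 47°C.

n = 17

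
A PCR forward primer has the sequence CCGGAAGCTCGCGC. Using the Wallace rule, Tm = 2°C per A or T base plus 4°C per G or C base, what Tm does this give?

Scanning the sequence gives G=5, A=2, C=6, T=1.
AT pairs contribute 3, GC pairs contribute 11.
Tm = 2(3) + 4(11) = 6 + 44 = 50°C

50°C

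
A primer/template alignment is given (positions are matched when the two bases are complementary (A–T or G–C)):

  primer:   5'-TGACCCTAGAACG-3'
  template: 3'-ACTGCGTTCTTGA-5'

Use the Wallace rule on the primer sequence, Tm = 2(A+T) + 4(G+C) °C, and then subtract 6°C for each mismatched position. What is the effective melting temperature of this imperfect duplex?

Primer base counts: A=4, T=2, G=3, C=4 → A+T=6, G+C=7
Perfect-match Tm = 2(6) + 4(7) = 12 + 28 = 40°C
Mismatches (positions where the bases are not complementary): 3 (at positions 5, 7, 13)
Effective Tm = 40 − 3×6 = 40 − 18 = 22°C

22°C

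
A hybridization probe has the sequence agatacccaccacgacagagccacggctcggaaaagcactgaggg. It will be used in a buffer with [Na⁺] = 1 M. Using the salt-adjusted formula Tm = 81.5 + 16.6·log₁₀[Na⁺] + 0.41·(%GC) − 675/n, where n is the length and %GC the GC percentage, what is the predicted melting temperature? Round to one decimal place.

Length n = 45. Counting bases: G=13, C=14, T=3, A=15
G+C = 27, so %GC = 27/45 × 100 = 60%
Salt term: 16.6 × (0) = 0
GC term: 0.41 × 60 = 24.6; length term: −675/45 = −15
Tm = 81.5 + (0) + 24.6 − 15 = 91.1 → 91.1°C

91.1°C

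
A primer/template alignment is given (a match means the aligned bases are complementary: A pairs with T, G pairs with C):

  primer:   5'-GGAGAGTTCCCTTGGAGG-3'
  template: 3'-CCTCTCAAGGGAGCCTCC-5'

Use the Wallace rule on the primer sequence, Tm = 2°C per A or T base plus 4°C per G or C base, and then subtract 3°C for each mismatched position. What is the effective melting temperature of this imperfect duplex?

55°C

Primer base counts: A=3, T=4, G=8, C=3 → A+T=7, G+C=11
Perfect-match Tm = 2(7) + 4(11) = 14 + 44 = 58°C
Mismatches (positions where the bases are not complementary): 1 (at position 13)
Effective Tm = 58 − 1×3 = 58 − 3 = 55°C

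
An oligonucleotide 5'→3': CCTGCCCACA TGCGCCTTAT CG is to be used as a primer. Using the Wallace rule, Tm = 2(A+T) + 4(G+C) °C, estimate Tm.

Scanning the sequence gives T=5, G=4, A=3, C=10.
AT pairs contribute 8, GC pairs contribute 14.
Tm = 4·14 + 2·8 = 56 + 16 = 72°C

72°C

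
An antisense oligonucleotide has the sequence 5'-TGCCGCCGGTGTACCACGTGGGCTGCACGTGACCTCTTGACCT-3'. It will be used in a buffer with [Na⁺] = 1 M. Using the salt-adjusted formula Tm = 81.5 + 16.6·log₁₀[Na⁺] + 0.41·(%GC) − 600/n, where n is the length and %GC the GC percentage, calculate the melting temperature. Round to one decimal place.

94.2°C

Length n = 43. Counting bases: A=5, T=10, C=15, G=13
G+C = 28, so %GC = 28/43 × 100 = 65.116%
Salt term: 16.6 × (0) = 0
GC term: 0.41 × 65.116 = 26.698; length term: −600/43 = −13.953
Tm = 81.5 + (0) + 26.698 − 13.953 = 94.245 → 94.2°C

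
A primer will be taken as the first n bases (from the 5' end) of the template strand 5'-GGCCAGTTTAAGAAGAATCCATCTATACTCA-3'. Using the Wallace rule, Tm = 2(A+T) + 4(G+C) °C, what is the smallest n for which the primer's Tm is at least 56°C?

n = 20

First 19 bases: GGCCAGTTTAAGAAGAATC → Tm = 54°C (< 56°C)
First 20 bases: GGCCAGTTTAAGAAGAATCC → Tm = 58°C (≥ 56°C)
Since every base adds ≥2°C, Tm only increases with n, so the threshold is first crossed at n = 20.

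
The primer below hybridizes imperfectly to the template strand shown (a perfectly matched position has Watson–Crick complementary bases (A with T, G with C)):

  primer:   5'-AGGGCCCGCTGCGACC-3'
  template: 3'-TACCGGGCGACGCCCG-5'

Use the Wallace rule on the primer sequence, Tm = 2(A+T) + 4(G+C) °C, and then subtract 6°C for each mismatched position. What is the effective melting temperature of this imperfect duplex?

40°C

Primer base counts: A=2, T=1, G=6, C=7 → A+T=3, G+C=13
Perfect-match Tm = 2(3) + 4(13) = 6 + 52 = 58°C
Mismatches (positions where the bases are not complementary): 3 (at positions 2, 14, 15)
Effective Tm = 58 − 3×6 = 58 − 18 = 40°C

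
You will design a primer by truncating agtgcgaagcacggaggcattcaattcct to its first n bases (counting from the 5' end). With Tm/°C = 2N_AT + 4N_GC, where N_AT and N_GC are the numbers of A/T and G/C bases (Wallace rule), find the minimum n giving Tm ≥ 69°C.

n = 22

First 21 bases: AGTGCGAAGCACGGAGGCATT → Tm = 66°C (< 69°C)
First 22 bases: AGTGCGAAGCACGGAGGCATTC → Tm = 70°C (≥ 69°C)
Each additional base adds 2°C (A/T) or 4°C (G/C), so Tm is non-decreasing in n; n = 22 is the first length to reach 69°C.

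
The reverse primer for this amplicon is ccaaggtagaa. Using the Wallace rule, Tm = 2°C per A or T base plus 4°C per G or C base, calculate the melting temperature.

A=5, T=1, C=2, G=3
A+T = 6, G+C = 5
Tm = 2×6 + 4×5 = 32°C

32°C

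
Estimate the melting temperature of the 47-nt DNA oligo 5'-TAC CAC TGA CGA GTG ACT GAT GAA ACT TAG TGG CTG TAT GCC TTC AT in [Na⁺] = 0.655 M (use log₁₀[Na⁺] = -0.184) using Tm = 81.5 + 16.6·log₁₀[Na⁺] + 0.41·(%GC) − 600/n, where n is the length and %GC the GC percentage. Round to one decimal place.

Length n = 47. C=10, A=12, G=11, T=14
G+C = 21, so %GC = 21/47 × 100 = 44.681%
Salt term: 16.6 × (-0.184) = -3.054
GC term: 0.41 × 44.681 = 18.319; length term: −600/47 = −12.766
Tm = 81.5 + (-3.054) + 18.319 − 12.766 = 83.999 → 84.0°C

84.0°C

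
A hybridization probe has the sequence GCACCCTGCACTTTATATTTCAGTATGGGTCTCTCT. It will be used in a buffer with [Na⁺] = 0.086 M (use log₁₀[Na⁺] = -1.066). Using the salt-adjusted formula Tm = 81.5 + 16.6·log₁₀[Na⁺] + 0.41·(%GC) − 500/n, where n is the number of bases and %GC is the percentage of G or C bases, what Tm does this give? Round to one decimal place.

68.1°C

Length n = 36. Scanning the sequence gives C=10, A=6, G=6, T=14.
G+C = 16, so %GC = 16/36 × 100 = 44.444%
Salt term: 16.6 × (-1.066) = -17.696
GC term: 0.41 × 44.444 = 18.222; length term: −500/36 = −13.889
Tm = 81.5 + (-17.696) + 18.222 − 13.889 = 68.137 → 68.1°C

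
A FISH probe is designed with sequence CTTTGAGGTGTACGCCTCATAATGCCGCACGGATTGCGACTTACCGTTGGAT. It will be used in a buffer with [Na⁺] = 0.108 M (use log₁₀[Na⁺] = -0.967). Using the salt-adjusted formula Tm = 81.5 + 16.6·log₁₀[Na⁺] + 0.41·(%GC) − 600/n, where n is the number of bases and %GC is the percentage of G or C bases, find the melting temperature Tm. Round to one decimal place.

75.2°C

Length n = 52. Base counts: G=14, C=13, T=15, A=10
G+C = 27, so %GC = 27/52 × 100 = 51.923%
Salt term: 16.6 × (-0.967) = -16.052
GC term: 0.41 × 51.923 = 21.288; length term: −600/52 = −11.538
Tm = 81.5 + (-16.052) + 21.288 − 11.538 = 75.198 → 75.2°C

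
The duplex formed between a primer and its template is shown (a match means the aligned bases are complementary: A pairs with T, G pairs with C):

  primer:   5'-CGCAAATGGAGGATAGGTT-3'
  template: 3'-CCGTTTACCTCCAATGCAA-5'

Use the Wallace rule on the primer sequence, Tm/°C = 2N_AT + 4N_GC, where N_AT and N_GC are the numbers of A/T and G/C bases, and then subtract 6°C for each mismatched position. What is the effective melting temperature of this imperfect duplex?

38°C

Primer base counts: A=6, T=4, G=7, C=2 → A+T=10, G+C=9
Perfect-match Tm = 2(10) + 4(9) = 20 + 36 = 56°C
Mismatches (positions where the bases are not complementary): 3 (at positions 1, 13, 16)
Effective Tm = 56 − 3×6 = 56 − 18 = 38°C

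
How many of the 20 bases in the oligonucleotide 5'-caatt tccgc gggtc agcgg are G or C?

13

A=3, G=7, C=6, T=4
G+C = 7 + 6 = 13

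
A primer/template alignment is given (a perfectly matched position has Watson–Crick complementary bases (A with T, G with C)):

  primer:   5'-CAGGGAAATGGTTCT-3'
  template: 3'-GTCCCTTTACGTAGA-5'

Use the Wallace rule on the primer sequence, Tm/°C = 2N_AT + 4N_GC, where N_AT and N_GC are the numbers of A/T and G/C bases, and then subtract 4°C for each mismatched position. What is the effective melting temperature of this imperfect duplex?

Primer base counts: A=4, T=4, G=5, C=2 → A+T=8, G+C=7
Perfect-match Tm = 2(8) + 4(7) = 16 + 28 = 44°C
Mismatches (positions where the bases are not complementary): 2 (at positions 11, 12)
Effective Tm = 44 − 2×4 = 44 − 8 = 36°C

36°C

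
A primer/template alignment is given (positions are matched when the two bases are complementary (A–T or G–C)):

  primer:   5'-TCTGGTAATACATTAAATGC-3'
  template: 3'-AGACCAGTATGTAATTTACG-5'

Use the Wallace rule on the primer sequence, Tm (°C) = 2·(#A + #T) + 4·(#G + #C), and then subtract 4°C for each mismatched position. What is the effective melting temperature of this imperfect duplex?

Primer base counts: A=7, T=7, G=3, C=3 → A+T=14, G+C=6
Perfect-match Tm = 2(14) + 4(6) = 28 + 24 = 52°C
Mismatches (positions where the bases are not complementary): 1 (at position 7)
Effective Tm = 52 − 1×4 = 52 − 4 = 48°C

48°C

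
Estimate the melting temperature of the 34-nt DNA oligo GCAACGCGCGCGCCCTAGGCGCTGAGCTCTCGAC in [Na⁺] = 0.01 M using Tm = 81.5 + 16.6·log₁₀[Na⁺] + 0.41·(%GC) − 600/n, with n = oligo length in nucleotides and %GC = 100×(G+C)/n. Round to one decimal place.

Length n = 34. Base counts: G=11, C=14, T=4, A=5
G+C = 25, so %GC = 25/34 × 100 = 73.529%
Salt term: 16.6 × (-2) = -33.2
GC term: 0.41 × 73.529 = 30.147; length term: −600/34 = −17.647
Tm = 81.5 + (-33.2) + 30.147 − 17.647 = 60.8 → 60.8°C

60.8°C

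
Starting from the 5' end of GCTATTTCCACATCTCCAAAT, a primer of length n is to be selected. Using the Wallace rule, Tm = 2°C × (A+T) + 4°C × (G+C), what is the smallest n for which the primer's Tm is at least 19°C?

First 7 bases: GCTATTT → Tm = 18°C (< 19°C)
First 8 bases: GCTATTTC → Tm = 22°C (≥ 19°C)
Each additional base adds 2°C (A/T) or 4°C (G/C), so Tm is non-decreasing in n; n = 8 is the first length to reach 19°C.

n = 8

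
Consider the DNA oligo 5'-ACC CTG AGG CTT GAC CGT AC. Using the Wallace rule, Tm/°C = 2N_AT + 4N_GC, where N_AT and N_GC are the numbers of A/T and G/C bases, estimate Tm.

Base counts: G=5, C=7, T=4, A=4
So N_AT = 8 and N_GC = 12.
Tm = 2(8) + 4(12) = 16 + 48 = 64°C

64°C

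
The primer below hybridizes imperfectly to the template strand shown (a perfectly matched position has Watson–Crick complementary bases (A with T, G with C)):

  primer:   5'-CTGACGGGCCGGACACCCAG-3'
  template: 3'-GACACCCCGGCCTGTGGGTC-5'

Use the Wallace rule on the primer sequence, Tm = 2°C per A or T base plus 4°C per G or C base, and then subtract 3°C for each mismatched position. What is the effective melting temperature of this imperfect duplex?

Primer base counts: A=4, T=1, G=7, C=8 → A+T=5, G+C=15
Perfect-match Tm = 2(5) + 4(15) = 10 + 60 = 70°C
Mismatches (positions where the bases are not complementary): 2 (at positions 4, 5)
Effective Tm = 70 − 2×3 = 70 − 6 = 64°C

64°C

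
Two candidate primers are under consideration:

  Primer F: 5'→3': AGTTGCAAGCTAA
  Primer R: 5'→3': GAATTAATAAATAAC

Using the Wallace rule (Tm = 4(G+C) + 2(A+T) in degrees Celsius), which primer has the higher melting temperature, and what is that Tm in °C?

Primer F: A+T=8, G+C=5 → Tm = 2(8)+4(5) = 36°C
Primer R: A+T=13, G+C=2 → Tm = 2(13)+4(2) = 34°C
36°C vs 34°C → primer F is higher.

Primer F, 36°C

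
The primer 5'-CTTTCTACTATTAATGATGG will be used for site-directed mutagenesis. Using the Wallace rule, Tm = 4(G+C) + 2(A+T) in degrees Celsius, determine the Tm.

52°C

Scanning the sequence gives A=5, G=3, C=3, T=9.
AT pairs contribute 14, GC pairs contribute 6.
Tm = 4·6 + 2·14 = 24 + 28 = 52°C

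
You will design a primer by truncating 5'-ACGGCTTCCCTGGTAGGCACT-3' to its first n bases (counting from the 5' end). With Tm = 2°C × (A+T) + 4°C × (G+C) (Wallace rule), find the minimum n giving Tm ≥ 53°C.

First 16 bases: ACGGCTTCCCTGGTAG → Tm = 52°C (< 53°C)
First 17 bases: ACGGCTTCCCTGGTAGG → Tm = 56°C (≥ 53°C)
Each additional base adds 2°C (A/T) or 4°C (G/C), so Tm is non-decreasing in n; n = 17 is the first length to reach 53°C.

n = 17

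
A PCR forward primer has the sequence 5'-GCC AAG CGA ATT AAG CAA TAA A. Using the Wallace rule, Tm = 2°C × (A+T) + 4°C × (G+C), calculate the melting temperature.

60°C

Base counts: G=4, C=4, A=11, T=3
So N_AT = 14 and N_GC = 8.
Tm = 2×14 + 4×8 = 60°C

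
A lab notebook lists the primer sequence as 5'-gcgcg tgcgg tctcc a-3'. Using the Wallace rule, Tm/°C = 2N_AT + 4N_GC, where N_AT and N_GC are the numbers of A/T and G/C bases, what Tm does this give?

56°C

G=6, T=3, C=6, A=1
A+T = 4, G+C = 12
Tm = 2(4) + 4(12) = 8 + 48 = 56°C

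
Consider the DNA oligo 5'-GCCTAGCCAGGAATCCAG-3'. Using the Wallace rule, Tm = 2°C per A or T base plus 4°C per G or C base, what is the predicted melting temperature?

58°C

A=5, G=5, C=6, T=2
So N_AT = 7 and N_GC = 11.
Tm = 4·11 + 2·7 = 44 + 14 = 58°C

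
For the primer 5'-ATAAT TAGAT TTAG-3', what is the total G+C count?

2

Base counts: T=6, A=6, C=0, G=2
G+C = 2 + 0 = 2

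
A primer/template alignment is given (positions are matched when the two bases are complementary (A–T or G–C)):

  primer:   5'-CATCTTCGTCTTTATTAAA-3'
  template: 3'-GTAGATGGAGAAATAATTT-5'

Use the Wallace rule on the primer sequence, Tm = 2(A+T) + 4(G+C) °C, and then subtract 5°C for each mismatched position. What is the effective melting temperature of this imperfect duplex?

Primer base counts: A=5, T=9, G=1, C=4 → A+T=14, G+C=5
Perfect-match Tm = 2(14) + 4(5) = 28 + 20 = 48°C
Mismatches (positions where the bases are not complementary): 2 (at positions 6, 8)
Effective Tm = 48 − 2×5 = 48 − 10 = 38°C

38°C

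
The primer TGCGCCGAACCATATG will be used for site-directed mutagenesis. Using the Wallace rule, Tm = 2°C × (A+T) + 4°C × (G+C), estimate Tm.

Base counts: C=5, G=4, A=4, T=3
A+T = 7, G+C = 9
Tm = 4·9 + 2·7 = 36 + 14 = 50°C

50°C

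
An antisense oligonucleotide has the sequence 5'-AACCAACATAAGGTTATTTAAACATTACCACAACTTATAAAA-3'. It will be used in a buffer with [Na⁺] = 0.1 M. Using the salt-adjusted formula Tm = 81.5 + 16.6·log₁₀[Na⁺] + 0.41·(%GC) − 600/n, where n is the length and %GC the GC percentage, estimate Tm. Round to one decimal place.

60.4°C

Length n = 42. G=2, T=11, C=8, A=21
G+C = 10, so %GC = 10/42 × 100 = 23.81%
Salt term: 16.6 × (-1) = -16.6
GC term: 0.41 × 23.81 = 9.762; length term: −600/42 = −14.286
Tm = 81.5 + (-16.6) + 9.762 − 14.286 = 60.376 → 60.4°C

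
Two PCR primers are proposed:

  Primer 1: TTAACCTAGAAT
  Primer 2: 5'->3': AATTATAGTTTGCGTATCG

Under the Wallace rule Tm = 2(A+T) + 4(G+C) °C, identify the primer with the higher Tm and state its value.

Primer 2, 50°C

Primer 1: A+T=9, G+C=3 → Tm = 2(9)+4(3) = 30°C
Primer 2: A+T=13, G+C=6 → Tm = 2(13)+4(6) = 50°C
30°C vs 50°C → primer 2 is higher.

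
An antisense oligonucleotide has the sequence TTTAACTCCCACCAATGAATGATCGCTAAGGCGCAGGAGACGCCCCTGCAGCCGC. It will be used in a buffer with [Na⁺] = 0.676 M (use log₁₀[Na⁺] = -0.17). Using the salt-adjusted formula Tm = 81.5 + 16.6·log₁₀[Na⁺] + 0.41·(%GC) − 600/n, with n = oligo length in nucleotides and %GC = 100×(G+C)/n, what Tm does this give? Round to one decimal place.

91.6°C

Length n = 55. A=14, T=9, G=13, C=19
G+C = 32, so %GC = 32/55 × 100 = 58.182%
Salt term: 16.6 × (-0.17) = -2.822
GC term: 0.41 × 58.182 = 23.855; length term: −600/55 = −10.909
Tm = 81.5 + (-2.822) + 23.855 − 10.909 = 91.624 → 91.6°C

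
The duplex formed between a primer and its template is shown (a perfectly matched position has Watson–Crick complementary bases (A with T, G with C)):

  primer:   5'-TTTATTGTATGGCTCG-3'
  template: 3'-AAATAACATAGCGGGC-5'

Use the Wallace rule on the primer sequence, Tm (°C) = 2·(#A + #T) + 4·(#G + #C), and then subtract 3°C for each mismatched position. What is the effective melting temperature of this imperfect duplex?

Primer base counts: A=2, T=8, G=4, C=2 → A+T=10, G+C=6
Perfect-match Tm = 2(10) + 4(6) = 20 + 24 = 44°C
Mismatches (positions where the bases are not complementary): 2 (at positions 11, 14)
Effective Tm = 44 − 2×3 = 44 − 6 = 38°C

38°C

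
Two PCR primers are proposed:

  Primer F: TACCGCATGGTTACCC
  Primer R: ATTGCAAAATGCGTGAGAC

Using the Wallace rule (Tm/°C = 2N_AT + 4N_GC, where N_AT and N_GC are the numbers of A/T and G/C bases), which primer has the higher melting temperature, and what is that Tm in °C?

Primer F: A+T=7, G+C=9 → Tm = 2(7)+4(9) = 50°C
Primer R: A+T=11, G+C=8 → Tm = 2(11)+4(8) = 54°C
50°C vs 54°C → primer R is higher.

Primer R, 54°C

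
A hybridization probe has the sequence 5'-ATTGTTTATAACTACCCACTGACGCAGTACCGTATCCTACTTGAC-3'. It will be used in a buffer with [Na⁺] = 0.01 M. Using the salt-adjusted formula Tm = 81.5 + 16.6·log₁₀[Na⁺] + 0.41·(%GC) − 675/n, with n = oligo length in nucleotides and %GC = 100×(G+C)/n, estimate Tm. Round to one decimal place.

50.6°C

Length n = 45. Base counts: G=6, C=13, A=12, T=14
G+C = 19, so %GC = 19/45 × 100 = 42.222%
Salt term: 16.6 × (-2) = -33.2
GC term: 0.41 × 42.222 = 17.311; length term: −675/45 = −15
Tm = 81.5 + (-33.2) + 17.311 − 15 = 50.611 → 50.6°C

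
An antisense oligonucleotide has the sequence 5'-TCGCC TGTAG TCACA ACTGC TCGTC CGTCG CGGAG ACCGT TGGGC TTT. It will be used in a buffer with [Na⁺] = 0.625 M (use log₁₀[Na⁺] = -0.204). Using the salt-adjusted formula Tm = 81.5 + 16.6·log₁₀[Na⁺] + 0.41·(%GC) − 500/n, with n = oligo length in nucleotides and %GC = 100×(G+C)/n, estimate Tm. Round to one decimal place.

92.5°C

Length n = 48. T=13, C=15, A=6, G=14
G+C = 29, so %GC = 29/48 × 100 = 60.417%
Salt term: 16.6 × (-0.204) = -3.386
GC term: 0.41 × 60.417 = 24.771; length term: −500/48 = −10.417
Tm = 81.5 + (-3.386) + 24.771 − 10.417 = 92.468 → 92.5°C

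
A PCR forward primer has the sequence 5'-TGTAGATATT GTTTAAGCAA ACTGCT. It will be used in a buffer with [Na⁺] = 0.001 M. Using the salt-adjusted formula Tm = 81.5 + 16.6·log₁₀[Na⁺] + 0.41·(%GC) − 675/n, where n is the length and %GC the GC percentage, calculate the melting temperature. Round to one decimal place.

Length n = 26. T=10, A=8, C=3, G=5
G+C = 8, so %GC = 8/26 × 100 = 30.769%
Salt term: 16.6 × (-3) = -49.8
GC term: 0.41 × 30.769 = 12.615; length term: −675/26 = −25.962
Tm = 81.5 + (-49.8) + 12.615 − 25.962 = 18.353 → 18.4°C

18.4°C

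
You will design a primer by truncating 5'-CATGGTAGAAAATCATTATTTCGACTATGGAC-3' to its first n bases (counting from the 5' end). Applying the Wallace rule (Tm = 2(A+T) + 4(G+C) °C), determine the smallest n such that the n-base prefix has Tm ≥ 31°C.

First 11 bases: CATGGTAGAAA → Tm = 30°C (< 31°C)
First 12 bases: CATGGTAGAAAA → Tm = 32°C (≥ 31°C)
Each additional base adds 2°C (A/T) or 4°C (G/C), so Tm is non-decreasing in n; n = 12 is the first length to reach 31°C.

n = 12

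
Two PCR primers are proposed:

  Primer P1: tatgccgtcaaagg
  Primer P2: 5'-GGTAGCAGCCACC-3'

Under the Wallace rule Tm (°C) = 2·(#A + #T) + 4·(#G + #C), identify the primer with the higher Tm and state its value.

Primer P2, 44°C

Primer P1: A+T=7, G+C=7 → Tm = 2(7)+4(7) = 42°C
Primer P2: A+T=4, G+C=9 → Tm = 2(4)+4(9) = 44°C
42°C vs 44°C → primer P2 is higher.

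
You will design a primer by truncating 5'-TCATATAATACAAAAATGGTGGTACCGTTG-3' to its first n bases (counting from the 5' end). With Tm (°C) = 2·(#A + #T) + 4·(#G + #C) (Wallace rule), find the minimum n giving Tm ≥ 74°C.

First 27 bases: TCATATAATACAAAAATGGTGGTACCG → Tm = 72°C (< 74°C)
First 28 bases: TCATATAATACAAAAATGGTGGTACCGT → Tm = 74°C (≥ 74°C)
Each additional base adds 2°C (A/T) or 4°C (G/C), so Tm is non-decreasing in n; n = 28 is the first length to reach 74°C.

n = 28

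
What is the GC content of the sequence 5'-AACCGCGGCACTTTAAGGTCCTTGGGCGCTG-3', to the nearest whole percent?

Counting bases: G=10, T=7, A=5, C=9
G+C = 10 + 9 = 19 out of 31 bases
%GC = 19/31 × 100 = 61.29% ≈ 61%

61%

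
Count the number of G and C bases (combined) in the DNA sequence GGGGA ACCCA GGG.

10

Scanning the sequence gives G=7, T=0, A=3, C=3.
G+C = 7 + 3 = 10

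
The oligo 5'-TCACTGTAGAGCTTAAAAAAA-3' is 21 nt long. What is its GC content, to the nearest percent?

29%

Counting bases: C=3, T=5, G=3, A=10
G+C = 3 + 3 = 6 out of 21 bases
%GC = 6/21 × 100 = 28.57% ≈ 29%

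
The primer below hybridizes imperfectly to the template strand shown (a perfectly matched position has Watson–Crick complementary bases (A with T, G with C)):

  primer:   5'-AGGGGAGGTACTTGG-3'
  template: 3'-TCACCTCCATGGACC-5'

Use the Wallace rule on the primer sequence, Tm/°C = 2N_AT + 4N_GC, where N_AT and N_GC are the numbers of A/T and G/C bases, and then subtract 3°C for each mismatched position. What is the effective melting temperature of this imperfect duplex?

Primer base counts: A=3, T=3, G=8, C=1 → A+T=6, G+C=9
Perfect-match Tm = 2(6) + 4(9) = 12 + 36 = 48°C
Mismatches (positions where the bases are not complementary): 2 (at positions 3, 12)
Effective Tm = 48 − 2×3 = 48 − 6 = 42°C

42°C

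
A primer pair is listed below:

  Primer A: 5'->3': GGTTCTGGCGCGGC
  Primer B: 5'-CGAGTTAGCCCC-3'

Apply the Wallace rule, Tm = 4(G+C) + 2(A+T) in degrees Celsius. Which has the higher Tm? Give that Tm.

Primer A, 50°C

Primer A: A+T=3, G+C=11 → Tm = 2(3)+4(11) = 50°C
Primer B: A+T=4, G+C=8 → Tm = 2(4)+4(8) = 40°C
50°C vs 40°C → primer A is higher.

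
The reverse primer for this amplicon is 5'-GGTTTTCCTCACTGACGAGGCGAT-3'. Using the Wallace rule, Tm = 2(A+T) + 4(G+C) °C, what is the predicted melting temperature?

74°C

Base counts: G=7, C=6, A=4, T=7
AT pairs contribute 11, GC pairs contribute 13.
Tm = 2×11 + 4×13 = 74°C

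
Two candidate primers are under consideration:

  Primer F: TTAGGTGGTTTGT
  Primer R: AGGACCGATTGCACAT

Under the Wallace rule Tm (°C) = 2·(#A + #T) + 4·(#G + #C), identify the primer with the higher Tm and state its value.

Primer R, 48°C

Primer F: A+T=8, G+C=5 → Tm = 2(8)+4(5) = 36°C
Primer R: A+T=8, G+C=8 → Tm = 2(8)+4(8) = 48°C
36°C vs 48°C → primer R is higher.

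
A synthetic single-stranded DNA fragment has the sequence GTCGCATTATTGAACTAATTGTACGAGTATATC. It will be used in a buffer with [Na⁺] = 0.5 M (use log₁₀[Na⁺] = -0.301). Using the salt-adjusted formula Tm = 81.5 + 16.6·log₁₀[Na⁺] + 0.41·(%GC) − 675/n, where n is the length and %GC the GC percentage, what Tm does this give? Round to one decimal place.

Length n = 33. Base counts: C=5, G=6, T=12, A=10
G+C = 11, so %GC = 11/33 × 100 = 33.333%
Salt term: 16.6 × (-0.301) = -4.997
GC term: 0.41 × 33.333 = 13.667; length term: −675/33 = −20.455
Tm = 81.5 + (-4.997) + 13.667 − 20.455 = 69.715 → 69.7°C

69.7°C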